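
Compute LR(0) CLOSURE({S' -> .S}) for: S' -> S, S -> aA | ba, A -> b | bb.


Start: S' -> .S
For each item with dot before a nonterminal B, add B -> .γ for every B-production
Closure: [S' -> .S, S -> .aA, S -> .ba]


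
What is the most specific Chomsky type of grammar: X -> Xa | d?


Left-linear: every RHS is a terminal or one nonterminal followed by a terminal
Classification: Type 3 (Regular)


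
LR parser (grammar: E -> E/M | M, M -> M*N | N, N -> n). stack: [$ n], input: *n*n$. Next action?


'n' on top is the handle for N -> n
Action: reduce (N -> n)


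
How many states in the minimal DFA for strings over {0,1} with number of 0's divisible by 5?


Track (count of 0) mod 5: states 0..4, accept at 0
Minimal DFA: 5 states


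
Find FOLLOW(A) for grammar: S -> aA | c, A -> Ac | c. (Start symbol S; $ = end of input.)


$ ∈ FOLLOW(S). For each A -> αBβ: add FIRST(β)\{ε} to FOLLOW(B); if β nullable, add FOLLOW(A).
FOLLOW(A) = {$, c}


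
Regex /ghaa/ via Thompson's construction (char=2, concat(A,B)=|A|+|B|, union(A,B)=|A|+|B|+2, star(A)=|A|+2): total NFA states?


Syntax tree has 4 char leaf(s), 0 union(s), 0 star(s)
chars contribute 4×2 = 8; each union adds +2; each star adds +2
Total: 8 + 0 + 0 = 8 states


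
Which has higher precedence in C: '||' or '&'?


'&' is bitwise AND (level 5); '||' is logical OR (level 1)
Higher level binds tighter
'&' has higher precedence than '||'


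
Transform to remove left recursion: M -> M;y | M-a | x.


Left-recursive alternatives: M;y, M-a; non-recursive: x
Introduce M': M -> xM', M' -> ;yM' | -aM' | ε


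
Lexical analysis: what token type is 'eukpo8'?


Pattern: letter/underscore followed by alphanumerics, not a keyword
Type: IDENTIFIER


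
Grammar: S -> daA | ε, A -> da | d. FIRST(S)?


Per alternative of S: FIRST(daA) = {d}; FIRST(ε) = {ε}
FIRST(S) = {d, ε}


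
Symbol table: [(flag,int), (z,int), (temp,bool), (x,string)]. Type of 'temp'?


Lookup 'temp' → type bool


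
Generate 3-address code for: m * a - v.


Break into single-operator statements:
t1 = m * a
t2 = t1 - v


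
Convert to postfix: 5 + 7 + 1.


Left to right (same or higher precedence on left)
Postfix: 5 7 + 1 +


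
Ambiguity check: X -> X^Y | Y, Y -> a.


precedence layered via separate nonterminal Y: deterministic
Unambiguous


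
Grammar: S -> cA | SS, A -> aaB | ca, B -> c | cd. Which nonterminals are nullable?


A nonterminal is nullable iff some alternative derives ε (directly, or every symbol in it is nullable)
Nullable: {}


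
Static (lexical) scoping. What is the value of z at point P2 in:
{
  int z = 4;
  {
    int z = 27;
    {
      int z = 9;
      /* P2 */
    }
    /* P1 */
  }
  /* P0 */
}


z declared in the same block as P2
z = 9


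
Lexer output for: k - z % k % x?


Scan left to right, longest-match per lexeme
Tokens: ID(k), OP(-), ID(z), OP(%), ID(k), OP(%), ID(x)


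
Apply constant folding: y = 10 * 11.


10 * 11 = 110 at compile time
Optimized: y = 110


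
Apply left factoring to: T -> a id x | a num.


Common prefix: 'a'
Factored: T -> a T', T' -> id x | num


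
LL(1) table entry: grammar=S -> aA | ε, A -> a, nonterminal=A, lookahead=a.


For [A, a]: 'a' ∈ FIRST(a)
Entry: A -> a


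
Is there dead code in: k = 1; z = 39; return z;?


k is assigned but never read
Dead: 'k = 1'


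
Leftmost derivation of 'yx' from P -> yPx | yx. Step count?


Derivation: P => yx
Steps: 1


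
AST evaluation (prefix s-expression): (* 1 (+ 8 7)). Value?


Evaluate inner: (+ 8 7) = 15
Evaluate root: (* 1 15) = 15
Result: 15


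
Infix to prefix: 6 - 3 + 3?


left-to-right (same/higher precedence on left): tree is (+ (- 6 3) 3)
Prefix: + - 6 3 3


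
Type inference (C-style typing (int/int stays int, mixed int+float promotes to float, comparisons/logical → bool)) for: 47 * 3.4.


Operand types: int * float
Rule: mixed int/float promotes to float; int/int stays int
Result type: float


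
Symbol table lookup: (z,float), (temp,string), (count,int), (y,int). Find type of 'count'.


Lookup 'count' → type int


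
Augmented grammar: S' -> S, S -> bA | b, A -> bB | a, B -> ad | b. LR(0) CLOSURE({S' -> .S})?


Start: S' -> .S
For each item with dot before a nonterminal B, add B -> .γ for every B-production
Closure: [S' -> .S, S -> .bA, S -> .b]


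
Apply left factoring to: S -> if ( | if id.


Common prefix: 'if'
Factored: S -> if S', S' -> ( | id


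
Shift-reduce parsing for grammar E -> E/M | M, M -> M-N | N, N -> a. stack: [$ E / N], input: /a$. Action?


'N' (not preceded by M-) is the handle for M -> N
Action: reduce (M -> N)


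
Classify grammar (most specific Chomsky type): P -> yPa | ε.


Single nonterminal LHS, but y^n a^n is not regular
Classification: Type 2 (Context-Free)


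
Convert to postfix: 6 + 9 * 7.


* has higher precedence, evaluate 9*7 first
Postfix: 6 9 7 * +


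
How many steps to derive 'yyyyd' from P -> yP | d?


Derivation: P => yP => yyP => yyyP => yyyyP => yyyyd
Steps: 5


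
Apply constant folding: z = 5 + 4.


5 + 4 = 9 at compile time
Optimized: z = 9


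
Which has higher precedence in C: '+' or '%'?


'%' is multiplicative (level 10); '+' is additive (level 9)
Higher level binds tighter
'%' has higher precedence than '+'


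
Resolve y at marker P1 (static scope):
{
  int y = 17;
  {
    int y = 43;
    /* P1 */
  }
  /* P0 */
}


y declared in the same block as P1
y = 43


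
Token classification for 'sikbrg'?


Pattern: letter/underscore followed by alphanumerics, not a keyword
Type: IDENTIFIER


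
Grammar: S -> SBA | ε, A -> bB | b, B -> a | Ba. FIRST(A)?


Per alternative of A: FIRST(bB) = {b}; FIRST(b) = {b}
FIRST(A) = {b}


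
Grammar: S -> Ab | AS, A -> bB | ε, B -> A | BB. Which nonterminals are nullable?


A nonterminal is nullable iff some alternative derives ε (directly, or every symbol in it is nullable)
Nullable: {A, B}


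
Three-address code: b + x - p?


Break into single-operator statements:
t1 = b + x
t2 = t1 - p


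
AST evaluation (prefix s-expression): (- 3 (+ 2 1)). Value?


Evaluate inner: (+ 2 1) = 3
Evaluate root: (- 3 3) = 0
Result: 0


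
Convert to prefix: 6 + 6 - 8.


left-to-right (same/higher precedence on left): tree is (- (+ 6 6) 8)
Prefix: - + 6 6 8


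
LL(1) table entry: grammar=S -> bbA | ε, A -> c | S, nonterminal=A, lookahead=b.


For [A, b]: 'b' ∈ FIRST(S)
Entry: A -> S


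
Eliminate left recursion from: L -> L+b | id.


Left-recursive alternatives: L+b; non-recursive: id
Introduce L': L -> idL', L' -> +bL' | ε


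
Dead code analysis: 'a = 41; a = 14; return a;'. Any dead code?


first assignment to a is overwritten before any read
Dead: 'a = 41'


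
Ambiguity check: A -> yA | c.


right-linear, alternatives start with distinct terminals 'y' vs 'c': unique leftmost derivation
Unambiguous


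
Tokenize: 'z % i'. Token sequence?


Scan left to right, longest-match per lexeme
Tokens: ID(z), OP(%), ID(i)


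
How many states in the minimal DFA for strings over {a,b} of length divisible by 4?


Track length mod 4: states 0..3, accept at 0
Minimal DFA: 4 states


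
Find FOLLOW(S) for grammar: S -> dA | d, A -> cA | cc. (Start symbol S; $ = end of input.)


$ ∈ FOLLOW(S). For each A -> αBβ: add FIRST(β)\{ε} to FOLLOW(B); if β nullable, add FOLLOW(A).
FOLLOW(S) = {$}


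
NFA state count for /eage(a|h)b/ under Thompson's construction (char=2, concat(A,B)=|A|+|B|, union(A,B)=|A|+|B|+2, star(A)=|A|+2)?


Syntax tree has 7 char leaf(s), 1 union(s), 0 star(s)
chars contribute 7×2 = 14; each union adds +2; each star adds +2
Total: 14 + 2 + 0 = 16 states


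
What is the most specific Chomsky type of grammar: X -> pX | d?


Right-linear: every RHS is a terminal or a terminal followed by one nonterminal
Classification: Type 3 (Regular)


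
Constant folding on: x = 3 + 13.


3 + 13 = 16 at compile time
Optimized: x = 16


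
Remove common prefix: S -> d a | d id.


Common prefix: 'd'
Factored: S -> d S', S' -> a | id


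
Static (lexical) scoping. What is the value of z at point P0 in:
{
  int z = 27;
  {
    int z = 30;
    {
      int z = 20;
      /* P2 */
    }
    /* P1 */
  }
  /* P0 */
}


z declared in the same block as P0
z = 27


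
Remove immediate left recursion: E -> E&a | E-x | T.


Left-recursive alternatives: E&a, E-x; non-recursive: T
Introduce E': E -> TE', E' -> &aE' | -xE' | ε


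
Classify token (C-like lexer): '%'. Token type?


Pattern: operator symbol
Type: OPERATOR


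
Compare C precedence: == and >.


'>' is relational (level 7); '==' is equality (level 6)
Higher level binds tighter
'>' has higher precedence than '=='


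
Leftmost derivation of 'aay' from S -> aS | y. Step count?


Derivation: S => aS => aaS => aay
Steps: 3


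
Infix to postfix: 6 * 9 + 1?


Left to right (same or higher precedence on left)
Postfix: 6 9 * 1 +


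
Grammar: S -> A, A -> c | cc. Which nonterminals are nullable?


A nonterminal is nullable iff some alternative derives ε (directly, or every symbol in it is nullable)
Nullable: {}


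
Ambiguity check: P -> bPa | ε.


balanced b^n…a^n: each string has a unique parse
Unambiguous


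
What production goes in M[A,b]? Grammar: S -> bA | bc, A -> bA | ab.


For [A, b]: 'b' ∈ FIRST(bA)
Entry: A -> bA


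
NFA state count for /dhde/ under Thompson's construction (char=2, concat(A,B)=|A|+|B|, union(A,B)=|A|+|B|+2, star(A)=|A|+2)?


Syntax tree has 4 char leaf(s), 0 union(s), 0 star(s)
chars contribute 4×2 = 8; each union adds +2; each star adds +2
Total: 8 + 0 + 0 = 8 states


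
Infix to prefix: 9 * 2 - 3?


left-to-right (same/higher precedence on left): tree is (- (* 9 2) 3)
Prefix: - * 9 2 3


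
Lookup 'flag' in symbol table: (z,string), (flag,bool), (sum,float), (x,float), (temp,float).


Lookup 'flag' → type bool


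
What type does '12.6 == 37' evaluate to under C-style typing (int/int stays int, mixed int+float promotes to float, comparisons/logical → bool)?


Operand types: float == int
Rule: comparison yields bool
Result type: bool


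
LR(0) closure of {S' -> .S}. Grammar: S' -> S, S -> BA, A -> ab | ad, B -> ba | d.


Start: S' -> .S
For each item with dot before a nonterminal B, add B -> .γ for every B-production
Closure: [S' -> .S, S -> .BA, B -> .ba, B -> .d]


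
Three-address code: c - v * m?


Break into single-operator statements:
t1 = v * m
t2 = c - t1


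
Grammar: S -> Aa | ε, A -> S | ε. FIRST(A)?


Per alternative of A: FIRST(S) = {a, ε}; FIRST(ε) = {ε}
FIRST(A) = {a, ε}


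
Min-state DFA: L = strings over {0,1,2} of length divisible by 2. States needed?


Track length mod 2: states 0..1, accept at 0
Minimal DFA: 2 states


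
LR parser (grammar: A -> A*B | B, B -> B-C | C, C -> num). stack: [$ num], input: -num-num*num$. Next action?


'num' on top is the handle for C -> num
Action: reduce (C -> num)


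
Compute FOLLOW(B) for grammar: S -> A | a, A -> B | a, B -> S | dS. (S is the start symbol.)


$ ∈ FOLLOW(S). For each A -> αBβ: add FIRST(β)\{ε} to FOLLOW(B); if β nullable, add FOLLOW(A).
FOLLOW(B) = {$}


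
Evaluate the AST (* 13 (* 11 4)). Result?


Evaluate inner: (* 11 4) = 44
Evaluate root: (* 13 44) = 572
Result: 572


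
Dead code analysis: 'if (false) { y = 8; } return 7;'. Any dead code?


condition is constant false, so the whole block is unreachable
Dead: 'if (false) { y = 8; }'


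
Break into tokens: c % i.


Scan left to right, longest-match per lexeme
Tokens: ID(c), OP(%), ID(i)


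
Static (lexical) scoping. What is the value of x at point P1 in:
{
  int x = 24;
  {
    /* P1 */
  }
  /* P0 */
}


P1's block does not declare x; resolves to the enclosing declaration at depth 0
x = 24


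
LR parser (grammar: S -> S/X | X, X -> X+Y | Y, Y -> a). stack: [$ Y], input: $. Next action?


'Y' (not preceded by X+) is the handle for X -> Y
Action: reduce (X -> Y)


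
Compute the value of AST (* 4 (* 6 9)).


Evaluate inner: (* 6 9) = 54
Evaluate root: (* 4 54) = 216
Result: 216


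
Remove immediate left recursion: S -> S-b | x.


Left-recursive alternatives: S-b; non-recursive: x
Introduce S': S -> xS', S' -> -bS' | ε


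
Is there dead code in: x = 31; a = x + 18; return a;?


x is read by a's definition; a is returned
No dead code


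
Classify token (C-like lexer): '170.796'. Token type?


Pattern: digits with a decimal point
Type: FLOAT_LITERAL


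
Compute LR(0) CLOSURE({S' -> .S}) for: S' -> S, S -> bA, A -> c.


Start: S' -> .S
For each item with dot before a nonterminal B, add B -> .γ for every B-production
Closure: [S' -> .S, S -> .bA]


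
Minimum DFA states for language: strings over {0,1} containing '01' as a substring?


KMP-style automaton: 2 progress states + 1 absorbing accept = 3
Minimal DFA: 3 states


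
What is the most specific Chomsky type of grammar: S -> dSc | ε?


Single nonterminal LHS, but d^n c^n is not regular
Classification: Type 2 (Context-Free)


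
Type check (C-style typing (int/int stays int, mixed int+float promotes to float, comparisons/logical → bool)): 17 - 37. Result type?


Operand types: int - int
Rule: mixed int/float promotes to float; int/int stays int
Result type: int


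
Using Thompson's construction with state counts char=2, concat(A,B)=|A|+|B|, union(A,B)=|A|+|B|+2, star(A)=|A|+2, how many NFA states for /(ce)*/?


Syntax tree has 2 char leaf(s), 0 union(s), 1 star(s)
chars contribute 2×2 = 4; each union adds +2; each star adds +2
Total: 4 + 0 + 2 = 6 states


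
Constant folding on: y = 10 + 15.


10 + 15 = 25 at compile time
Optimized: y = 25


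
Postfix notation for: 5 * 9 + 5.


Left to right (same or higher precedence on left)
Postfix: 5 9 * 5 +


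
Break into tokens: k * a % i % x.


Scan left to right, longest-match per lexeme
Tokens: ID(k), OP(*), ID(a), OP(%), ID(i), OP(%), ID(x)


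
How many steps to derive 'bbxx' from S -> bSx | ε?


Derivation: S => bSx => bbSxx => bbxx
Steps: 3


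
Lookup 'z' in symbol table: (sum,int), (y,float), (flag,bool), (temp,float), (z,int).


Lookup 'z' → type int


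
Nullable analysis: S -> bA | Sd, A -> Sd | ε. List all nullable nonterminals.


A nonterminal is nullable iff some alternative derives ε (directly, or every symbol in it is nullable)
Nullable: {A}


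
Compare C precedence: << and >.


'<<' is shift (level 8); '>' is relational (level 7)
Higher level binds tighter
'<<' has higher precedence than '>'


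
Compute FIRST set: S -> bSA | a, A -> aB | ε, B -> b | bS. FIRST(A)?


Per alternative of A: FIRST(aB) = {a}; FIRST(ε) = {ε}
FIRST(A) = {a, ε}


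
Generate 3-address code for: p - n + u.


Break into single-operator statements:
t1 = p - n
t2 = t1 + u


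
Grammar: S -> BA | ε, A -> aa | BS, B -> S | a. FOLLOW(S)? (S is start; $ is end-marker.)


$ ∈ FOLLOW(S). For each A -> αBβ: add FIRST(β)\{ε} to FOLLOW(B); if β nullable, add FOLLOW(A).
FOLLOW(S) = {$, a}


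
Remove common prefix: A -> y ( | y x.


Common prefix: 'y'
Factored: A -> y A', A' -> ( | x


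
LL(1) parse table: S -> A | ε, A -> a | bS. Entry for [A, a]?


For [A, a]: 'a' ∈ FIRST(a)
Entry: A -> a


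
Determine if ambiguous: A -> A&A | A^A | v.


'v&v^v' has two parse trees (no precedence encoded between & and ^)
Ambiguous


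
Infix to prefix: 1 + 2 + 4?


left-to-right (same/higher precedence on left): tree is (+ (+ 1 2) 4)
Prefix: + + 1 2 4


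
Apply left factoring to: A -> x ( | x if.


Common prefix: 'x'
Factored: A -> x A', A' -> ( | if


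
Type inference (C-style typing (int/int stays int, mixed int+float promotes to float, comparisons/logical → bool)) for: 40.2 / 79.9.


Operand types: float / float
Rule: mixed int/float promotes to float; int/int stays int
Result type: float


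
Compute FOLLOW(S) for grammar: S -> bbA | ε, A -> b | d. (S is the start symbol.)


$ ∈ FOLLOW(S). For each A -> αBβ: add FIRST(β)\{ε} to FOLLOW(B); if β nullable, add FOLLOW(A).
FOLLOW(S) = {$}


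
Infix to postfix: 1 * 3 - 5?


Left to right (same or higher precedence on left)
Postfix: 1 3 * 5 -


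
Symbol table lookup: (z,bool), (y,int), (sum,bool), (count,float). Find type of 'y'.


Lookup 'y' → type int


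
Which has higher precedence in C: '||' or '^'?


'^' is bitwise XOR (level 4); '||' is logical OR (level 1)
Higher level binds tighter
'^' has higher precedence than '||'


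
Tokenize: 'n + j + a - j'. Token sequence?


Scan left to right, longest-match per lexeme
Tokens: ID(n), OP(+), ID(j), OP(+), ID(a), OP(-), ID(j)


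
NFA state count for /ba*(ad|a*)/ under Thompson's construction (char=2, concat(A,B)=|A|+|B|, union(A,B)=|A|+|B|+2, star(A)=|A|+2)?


Syntax tree has 5 char leaf(s), 1 union(s), 2 star(s)
chars contribute 5×2 = 10; each union adds +2; each star adds +2
Total: 10 + 2 + 4 = 16 states


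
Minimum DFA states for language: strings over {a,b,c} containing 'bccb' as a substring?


KMP-style automaton: 4 progress states + 1 absorbing accept = 5
Minimal DFA: 5 states


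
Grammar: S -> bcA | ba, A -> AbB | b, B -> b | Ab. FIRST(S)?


Per alternative of S: FIRST(bcA) = {b}; FIRST(ba) = {b}
FIRST(S) = {b}


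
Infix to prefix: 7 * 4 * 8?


left-to-right (same/higher precedence on left): tree is (* (* 7 4) 8)
Prefix: * * 7 4 8


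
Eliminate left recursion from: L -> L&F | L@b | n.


Left-recursive alternatives: L&F, L@b; non-recursive: n
Introduce L': L -> nL', L' -> &FL' | @bL' | ε


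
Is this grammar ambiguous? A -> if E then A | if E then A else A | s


dangling else: 'if E then if E then s else s' parses two ways
Ambiguous


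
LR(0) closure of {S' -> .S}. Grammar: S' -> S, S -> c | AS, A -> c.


Start: S' -> .S
For each item with dot before a nonterminal B, add B -> .γ for every B-production
Closure: [S' -> .S, S -> .c, S -> .AS, A -> .c]


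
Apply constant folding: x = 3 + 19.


3 + 19 = 22 at compile time
Optimized: x = 22


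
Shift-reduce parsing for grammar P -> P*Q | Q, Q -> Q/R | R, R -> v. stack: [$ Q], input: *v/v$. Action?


lookahead ∉ {/} so Q won't extend; reduce P -> Q
Action: reduce (P -> Q)


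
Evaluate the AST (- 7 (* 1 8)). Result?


Evaluate inner: (* 1 8) = 8
Evaluate root: (- 7 8) = -1
Result: -1


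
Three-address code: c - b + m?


Break into single-operator statements:
t1 = c - b
t2 = t1 + m


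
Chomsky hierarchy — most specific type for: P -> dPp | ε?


Single nonterminal LHS, but d^n p^n is not regular
Classification: Type 2 (Context-Free)


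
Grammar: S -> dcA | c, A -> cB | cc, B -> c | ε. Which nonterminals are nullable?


A nonterminal is nullable iff some alternative derives ε (directly, or every symbol in it is nullable)
Nullable: {B}


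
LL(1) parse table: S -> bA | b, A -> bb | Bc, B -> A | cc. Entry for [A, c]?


For [A, c]: 'c' ∈ FIRST(Bc)
Entry: A -> Bc


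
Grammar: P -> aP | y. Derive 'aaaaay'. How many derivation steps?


Derivation: P => aP => aaP => aaaP => aaaaP => aaaaaP => aaaaay
Steps: 6


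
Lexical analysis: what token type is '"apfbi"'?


Pattern: double-quoted sequence
Type: STRING_LITERAL


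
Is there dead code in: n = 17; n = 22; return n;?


first assignment to n is overwritten before any read
Dead: 'n = 17'


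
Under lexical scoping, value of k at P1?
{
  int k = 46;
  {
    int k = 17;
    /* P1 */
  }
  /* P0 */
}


k declared in the same block as P1
k = 17


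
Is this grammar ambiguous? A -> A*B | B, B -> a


precedence layered via separate nonterminal B: deterministic
Unambiguous


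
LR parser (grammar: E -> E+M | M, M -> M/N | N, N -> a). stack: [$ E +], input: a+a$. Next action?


no handle ('E+' is not any RHS); shift 'a'
Action: shift


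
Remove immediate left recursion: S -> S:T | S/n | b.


Left-recursive alternatives: S:T, S/n; non-recursive: b
Introduce S': S -> bS', S' -> :TS' | /nS' | ε


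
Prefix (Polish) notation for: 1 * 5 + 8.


left-to-right (same/higher precedence on left): tree is (+ (* 1 5) 8)
Prefix: + * 1 5 8


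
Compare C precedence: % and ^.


'%' is multiplicative (level 10); '^' is bitwise XOR (level 4)
Higher level binds tighter
'%' has higher precedence than '^'


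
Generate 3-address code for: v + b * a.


Break into single-operator statements:
t1 = b * a
t2 = v + t1


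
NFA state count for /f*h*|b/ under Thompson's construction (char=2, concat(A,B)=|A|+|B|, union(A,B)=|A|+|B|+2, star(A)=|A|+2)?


Syntax tree has 3 char leaf(s), 1 union(s), 2 star(s)
chars contribute 3×2 = 6; each union adds +2; each star adds +2
Total: 6 + 2 + 4 = 12 states


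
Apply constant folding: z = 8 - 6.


8 - 6 = 2 at compile time
Optimized: z = 2


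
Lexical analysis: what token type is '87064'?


Pattern: digits only
Type: INTEGER_LITERAL


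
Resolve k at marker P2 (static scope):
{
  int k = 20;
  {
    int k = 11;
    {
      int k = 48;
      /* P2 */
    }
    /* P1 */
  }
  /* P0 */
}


k declared in the same block as P2
k = 48


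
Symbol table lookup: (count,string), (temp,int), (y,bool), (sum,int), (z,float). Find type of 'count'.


Lookup 'count' → type string


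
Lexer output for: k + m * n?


Scan left to right, longest-match per lexeme
Tokens: ID(k), OP(+), ID(m), OP(*), ID(n)


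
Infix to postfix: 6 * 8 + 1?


Left to right (same or higher precedence on left)
Postfix: 6 8 * 1 +


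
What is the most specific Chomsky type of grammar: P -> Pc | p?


Left-linear: every RHS is a terminal or one nonterminal followed by a terminal
Classification: Type 3 (Regular)


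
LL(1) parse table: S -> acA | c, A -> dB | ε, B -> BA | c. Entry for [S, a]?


For [S, a]: 'a' ∈ FIRST(acA)
Entry: S -> acA


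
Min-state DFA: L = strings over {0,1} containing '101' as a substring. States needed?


KMP-style automaton: 3 progress states + 1 absorbing accept = 4
Minimal DFA: 4 states


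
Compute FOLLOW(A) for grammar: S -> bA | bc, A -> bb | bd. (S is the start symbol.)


$ ∈ FOLLOW(S). For each A -> αBβ: add FIRST(β)\{ε} to FOLLOW(B); if β nullable, add FOLLOW(A).
FOLLOW(A) = {$}


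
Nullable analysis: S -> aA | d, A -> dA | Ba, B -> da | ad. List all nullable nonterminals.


A nonterminal is nullable iff some alternative derives ε (directly, or every symbol in it is nullable)
Nullable: {}


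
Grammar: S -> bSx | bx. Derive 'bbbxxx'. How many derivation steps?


Derivation: S => bSx => bbSxx => bbbxxx
Steps: 3


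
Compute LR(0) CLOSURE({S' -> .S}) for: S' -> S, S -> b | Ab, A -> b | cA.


Start: S' -> .S
For each item with dot before a nonterminal B, add B -> .γ for every B-production
Closure: [S' -> .S, S -> .b, S -> .Ab, A -> .b, A -> .cA]


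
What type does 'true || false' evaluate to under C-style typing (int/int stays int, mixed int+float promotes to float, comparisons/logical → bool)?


Operand types: bool || bool
Rule: logical operators take bool operands and yield bool
Result type: bool


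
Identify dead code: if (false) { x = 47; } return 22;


condition is constant false, so the whole block is unreachable
Dead: 'if (false) { x = 47; }'


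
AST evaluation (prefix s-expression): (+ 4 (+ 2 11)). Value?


Evaluate inner: (+ 2 11) = 13
Evaluate root: (+ 4 13) = 17
Result: 17


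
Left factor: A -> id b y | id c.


Common prefix: 'id'
Factored: A -> id A', A' -> b y | c


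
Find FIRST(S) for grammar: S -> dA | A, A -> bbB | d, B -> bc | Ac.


Per alternative of S: FIRST(dA) = {d}; FIRST(A) = {b, d}
FIRST(S) = {b, d}


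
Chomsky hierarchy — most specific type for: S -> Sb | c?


Left-linear: every RHS is a terminal or one nonterminal followed by a terminal
Classification: Type 3 (Regular)


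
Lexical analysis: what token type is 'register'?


Pattern: reserved word
Type: KEYWORD


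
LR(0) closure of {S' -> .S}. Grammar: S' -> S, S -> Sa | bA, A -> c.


Start: S' -> .S
For each item with dot before a nonterminal B, add B -> .γ for every B-production
Closure: [S' -> .S, S -> .Sa, S -> .bA]


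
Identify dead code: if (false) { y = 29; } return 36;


condition is constant false, so the whole block is unreachable
Dead: 'if (false) { y = 29; }'


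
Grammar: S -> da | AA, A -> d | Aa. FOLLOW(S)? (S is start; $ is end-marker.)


$ ∈ FOLLOW(S). For each A -> αBβ: add FIRST(β)\{ε} to FOLLOW(B); if β nullable, add FOLLOW(A).
FOLLOW(S) = {$}


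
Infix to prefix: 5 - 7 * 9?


'*' binds tighter: tree is (- 5 (* 7 9))
Prefix: - 5 * 7 9


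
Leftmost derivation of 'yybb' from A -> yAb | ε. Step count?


Derivation: A => yAb => yyAbb => yybb
Steps: 3


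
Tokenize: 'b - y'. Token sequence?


Scan left to right, longest-match per lexeme
Tokens: ID(b), OP(-), ID(y)


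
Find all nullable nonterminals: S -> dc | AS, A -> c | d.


A nonterminal is nullable iff some alternative derives ε (directly, or every symbol in it is nullable)
Nullable: {}


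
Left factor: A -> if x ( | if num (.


Common prefix: 'if'
Factored: A -> if A', A' -> x ( | num (


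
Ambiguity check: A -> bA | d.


right-linear, alternatives start with distinct terminals 'b' vs 'd': unique leftmost derivation
Unambiguous


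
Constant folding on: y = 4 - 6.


4 - 6 = -2 at compile time
Optimized: y = -2


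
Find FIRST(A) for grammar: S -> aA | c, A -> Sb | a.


Per alternative of A: FIRST(Sb) = {a, c}; FIRST(a) = {a}
FIRST(A) = {a, c}


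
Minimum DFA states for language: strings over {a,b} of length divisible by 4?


Track length mod 4: states 0..3, accept at 0
Minimal DFA: 4 states


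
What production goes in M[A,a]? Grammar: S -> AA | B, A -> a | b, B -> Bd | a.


For [A, a]: 'a' ∈ FIRST(a)
Entry: A -> a


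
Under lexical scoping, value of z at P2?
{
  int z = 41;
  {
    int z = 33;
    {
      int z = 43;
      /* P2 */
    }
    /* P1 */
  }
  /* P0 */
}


z declared in the same block as P2
z = 43


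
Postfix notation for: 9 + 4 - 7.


Left to right (same or higher precedence on left)
Postfix: 9 4 + 7 -


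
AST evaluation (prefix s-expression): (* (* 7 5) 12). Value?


Evaluate inner: (* 7 5) = 35
Evaluate root: (* 35 12) = 420
Result: 420


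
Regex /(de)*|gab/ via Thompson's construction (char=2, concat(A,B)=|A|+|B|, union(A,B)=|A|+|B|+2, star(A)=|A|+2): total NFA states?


Syntax tree has 5 char leaf(s), 1 union(s), 1 star(s)
chars contribute 5×2 = 10; each union adds +2; each star adds +2
Total: 10 + 2 + 2 = 14 states


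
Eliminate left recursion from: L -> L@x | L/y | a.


Left-recursive alternatives: L@x, L/y; non-recursive: a
Introduce L': L -> aL', L' -> @xL' | /yL' | ε


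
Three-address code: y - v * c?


Break into single-operator statements:
t1 = v * c
t2 = y - t1


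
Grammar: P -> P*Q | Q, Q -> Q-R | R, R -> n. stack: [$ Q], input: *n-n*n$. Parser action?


lookahead ∉ {-} so Q won't extend; reduce P -> Q
Action: reduce (P -> Q)


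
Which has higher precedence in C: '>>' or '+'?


'+' is additive (level 9); '>>' is shift (level 8)
Higher level binds tighter
'+' has higher precedence than '>>'


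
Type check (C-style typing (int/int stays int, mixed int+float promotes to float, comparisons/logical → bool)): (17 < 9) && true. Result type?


Operand types: bool && bool
Rule: logical operators take bool operands and yield bool
Result type: bool


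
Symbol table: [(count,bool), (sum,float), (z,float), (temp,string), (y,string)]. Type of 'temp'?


Lookup 'temp' → type string


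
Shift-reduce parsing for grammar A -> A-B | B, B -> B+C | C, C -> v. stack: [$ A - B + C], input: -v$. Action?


handle 'B+C' on top
Action: reduce (B -> B+C)


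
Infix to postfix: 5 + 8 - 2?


Left to right (same or higher precedence on left)
Postfix: 5 8 + 2 -


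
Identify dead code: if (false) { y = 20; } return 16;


condition is constant false, so the whole block is unreachable
Dead: 'if (false) { y = 20; }'


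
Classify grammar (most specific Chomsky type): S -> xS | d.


Right-linear: every RHS is a terminal or a terminal followed by one nonterminal
Classification: Type 3 (Regular)


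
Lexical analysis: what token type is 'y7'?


Pattern: letter/underscore followed by alphanumerics, not a keyword
Type: IDENTIFIER


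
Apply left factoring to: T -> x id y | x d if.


Common prefix: 'x'
Factored: T -> x T', T' -> id y | d if


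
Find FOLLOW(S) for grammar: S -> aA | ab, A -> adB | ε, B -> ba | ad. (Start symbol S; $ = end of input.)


$ ∈ FOLLOW(S). For each A -> αBβ: add FIRST(β)\{ε} to FOLLOW(B); if β nullable, add FOLLOW(A).
FOLLOW(S) = {$}


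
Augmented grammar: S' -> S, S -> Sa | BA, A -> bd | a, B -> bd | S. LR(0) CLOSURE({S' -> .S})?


Start: S' -> .S
For each item with dot before a nonterminal B, add B -> .γ for every B-production
Closure: [S' -> .S, S -> .Sa, S -> .BA, B -> .bd, B -> .S]


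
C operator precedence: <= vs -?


'-' is additive (level 9); '<=' is relational (level 7)
Higher level binds tighter
'-' has higher precedence than '<='


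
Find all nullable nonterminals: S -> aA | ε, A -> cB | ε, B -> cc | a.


A nonterminal is nullable iff some alternative derives ε (directly, or every symbol in it is nullable)
Nullable: {A, S}


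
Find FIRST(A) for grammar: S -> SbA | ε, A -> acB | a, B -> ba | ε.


Per alternative of A: FIRST(acB) = {a}; FIRST(a) = {a}
FIRST(A) = {a}


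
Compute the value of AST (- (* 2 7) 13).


Evaluate inner: (* 2 7) = 14
Evaluate root: (- 14 13) = 1
Result: 1


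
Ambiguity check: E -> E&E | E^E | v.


'v&v^v' has two parse trees (no precedence encoded between & and ^)
Ambiguous


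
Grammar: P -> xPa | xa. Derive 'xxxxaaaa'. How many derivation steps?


Derivation: P => xPa => xxPaa => xxxPaaa => xxxxaaaa
Steps: 4


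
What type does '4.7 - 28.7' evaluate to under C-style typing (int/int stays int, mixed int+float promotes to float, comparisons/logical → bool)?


Operand types: float - float
Rule: mixed int/float promotes to float; int/int stays int
Result type: float


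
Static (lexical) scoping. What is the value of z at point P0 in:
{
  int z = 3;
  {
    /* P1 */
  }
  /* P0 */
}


z declared in the same block as P0
z = 3


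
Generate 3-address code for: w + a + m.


Break into single-operator statements:
t1 = w + a
t2 = t1 + m


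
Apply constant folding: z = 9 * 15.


9 * 15 = 135 at compile time
Optimized: z = 135


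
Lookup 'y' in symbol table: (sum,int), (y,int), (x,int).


Lookup 'y' → type int


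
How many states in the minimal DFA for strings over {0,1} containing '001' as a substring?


KMP-style automaton: 3 progress states + 1 absorbing accept = 4
Minimal DFA: 4 states


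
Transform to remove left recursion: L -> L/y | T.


Left-recursive alternatives: L/y; non-recursive: T
Introduce L': L -> TL', L' -> /yL' | ε


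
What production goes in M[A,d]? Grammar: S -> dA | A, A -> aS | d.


For [A, d]: 'd' ∈ FIRST(d)
Entry: A -> d


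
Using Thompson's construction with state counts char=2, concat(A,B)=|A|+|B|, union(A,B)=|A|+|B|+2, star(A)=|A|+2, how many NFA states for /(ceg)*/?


Syntax tree has 3 char leaf(s), 0 union(s), 1 star(s)
chars contribute 3×2 = 6; each union adds +2; each star adds +2
Total: 6 + 0 + 2 = 8 states


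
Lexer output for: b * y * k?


Scan left to right, longest-match per lexeme
Tokens: ID(b), OP(*), ID(y), OP(*), ID(k)


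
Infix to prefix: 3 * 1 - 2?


left-to-right (same/higher precedence on left): tree is (- (* 3 1) 2)
Prefix: - * 3 1 2


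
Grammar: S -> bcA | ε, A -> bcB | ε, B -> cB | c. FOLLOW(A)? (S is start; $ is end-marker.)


$ ∈ FOLLOW(S). For each A -> αBβ: add FIRST(β)\{ε} to FOLLOW(B); if β nullable, add FOLLOW(A).
FOLLOW(A) = {$}


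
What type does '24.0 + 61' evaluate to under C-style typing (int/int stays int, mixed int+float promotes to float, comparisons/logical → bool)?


Operand types: float + int
Rule: mixed int/float promotes to float; int/int stays int
Result type: float


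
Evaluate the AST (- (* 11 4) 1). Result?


Evaluate inner: (* 11 4) = 44
Evaluate root: (- 44 1) = 43
Result: 43


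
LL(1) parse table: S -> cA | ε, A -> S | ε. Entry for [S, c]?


For [S, c]: 'c' ∈ FIRST(cA)
Entry: S -> cA


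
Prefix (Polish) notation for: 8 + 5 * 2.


'*' binds tighter: tree is (+ 8 (* 5 2))
Prefix: + 8 * 5 2


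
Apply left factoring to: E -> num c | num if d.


Common prefix: 'num'
Factored: E -> num E', E' -> c | if d


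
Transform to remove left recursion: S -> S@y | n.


Left-recursive alternatives: S@y; non-recursive: n
Introduce S': S -> nS', S' -> @yS' | ε


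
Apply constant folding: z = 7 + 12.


7 + 12 = 19 at compile time
Optimized: z = 19


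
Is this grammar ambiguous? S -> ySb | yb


balanced y^n…b^n: each string has a unique parse
Unambiguous


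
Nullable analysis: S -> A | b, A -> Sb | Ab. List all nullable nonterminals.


A nonterminal is nullable iff some alternative derives ε (directly, or every symbol in it is nullable)
Nullable: {}


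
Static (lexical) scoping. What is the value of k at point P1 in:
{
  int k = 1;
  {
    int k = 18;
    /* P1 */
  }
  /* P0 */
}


k declared in the same block as P1
k = 18


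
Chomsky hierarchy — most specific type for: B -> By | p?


Left-linear: every RHS is a terminal or one nonterminal followed by a terminal
Classification: Type 3 (Regular)


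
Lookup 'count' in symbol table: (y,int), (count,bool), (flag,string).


Lookup 'count' → type bool


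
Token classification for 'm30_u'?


Pattern: letter/underscore followed by alphanumerics, not a keyword
Type: IDENTIFIER


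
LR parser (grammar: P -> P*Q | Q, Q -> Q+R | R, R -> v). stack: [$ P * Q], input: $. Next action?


handle 'P*Q' on top; lookahead ∈ FOLLOW(P) = {*, $}
Action: reduce (P -> P*Q)


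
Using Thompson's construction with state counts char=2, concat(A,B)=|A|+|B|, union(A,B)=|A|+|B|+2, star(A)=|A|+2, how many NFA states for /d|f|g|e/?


Syntax tree has 4 char leaf(s), 3 union(s), 0 star(s)
chars contribute 4×2 = 8; each union adds +2; each star adds +2
Total: 8 + 6 + 0 = 14 states


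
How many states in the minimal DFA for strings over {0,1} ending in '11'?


Track the longest suffix of input matching a prefix of '11': 3 classes (prefixes of length 0..2)
Minimal DFA: 3 states


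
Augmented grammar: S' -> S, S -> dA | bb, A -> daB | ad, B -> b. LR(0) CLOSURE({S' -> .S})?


Start: S' -> .S
For each item with dot before a nonterminal B, add B -> .γ for every B-production
Closure: [S' -> .S, S -> .dA, S -> .bb]


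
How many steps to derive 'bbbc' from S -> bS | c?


Derivation: S => bS => bbS => bbbS => bbbc
Steps: 4


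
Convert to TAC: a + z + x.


Break into single-operator statements:
t1 = a + z
t2 = t1 + x


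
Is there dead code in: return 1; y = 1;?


statement follows a return and is unreachable
Dead: 'y = 1'


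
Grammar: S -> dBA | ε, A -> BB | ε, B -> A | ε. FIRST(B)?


Per alternative of B: FIRST(A) = {ε}; FIRST(ε) = {ε}
FIRST(B) = {ε}


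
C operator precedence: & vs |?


'&' is bitwise AND (level 5); '|' is bitwise OR (level 3)
Higher level binds tighter
'&' has higher precedence than '|'


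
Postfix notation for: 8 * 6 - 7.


Left to right (same or higher precedence on left)
Postfix: 8 6 * 7 -


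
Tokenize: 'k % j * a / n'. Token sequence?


Scan left to right, longest-match per lexeme
Tokens: ID(k), OP(%), ID(j), OP(*), ID(a), OP(/), ID(n)


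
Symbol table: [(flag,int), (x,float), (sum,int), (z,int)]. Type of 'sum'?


Lookup 'sum' → type int


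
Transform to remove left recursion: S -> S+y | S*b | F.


Left-recursive alternatives: S+y, S*b; non-recursive: F
Introduce S': S -> FS', S' -> +yS' | *bS' | ε


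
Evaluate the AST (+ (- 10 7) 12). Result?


Evaluate inner: (- 10 7) = 3
Evaluate root: (+ 3 12) = 15
Result: 15


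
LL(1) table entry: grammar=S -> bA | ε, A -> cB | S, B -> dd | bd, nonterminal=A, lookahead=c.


For [A, c]: 'c' ∈ FIRST(cB)
Entry: A -> cB


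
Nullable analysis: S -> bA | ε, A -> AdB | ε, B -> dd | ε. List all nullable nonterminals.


A nonterminal is nullable iff some alternative derives ε (directly, or every symbol in it is nullable)
Nullable: {A, B, S}


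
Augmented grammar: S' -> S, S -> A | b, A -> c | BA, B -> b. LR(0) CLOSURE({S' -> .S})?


Start: S' -> .S
For each item with dot before a nonterminal B, add B -> .γ for every B-production
Closure: [S' -> .S, S -> .A, S -> .b, A -> .c, A -> .BA, B -> .b]


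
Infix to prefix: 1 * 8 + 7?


left-to-right (same/higher precedence on left): tree is (+ (* 1 8) 7)
Prefix: + * 1 8 7


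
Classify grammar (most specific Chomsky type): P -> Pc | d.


Left-linear: every RHS is a terminal or one nonterminal followed by a terminal
Classification: Type 3 (Regular)


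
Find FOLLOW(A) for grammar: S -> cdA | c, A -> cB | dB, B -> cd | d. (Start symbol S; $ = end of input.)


$ ∈ FOLLOW(S). For each A -> αBβ: add FIRST(β)\{ε} to FOLLOW(B); if β nullable, add FOLLOW(A).
FOLLOW(A) = {$}


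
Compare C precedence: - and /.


'/' is multiplicative (level 10); '-' is additive (level 9)
Higher level binds tighter
'/' has higher precedence than '-'


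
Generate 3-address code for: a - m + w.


Break into single-operator statements:
t1 = a - m
t2 = t1 + w


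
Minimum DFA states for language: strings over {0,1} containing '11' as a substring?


KMP-style automaton: 2 progress states + 1 absorbing accept = 3
Minimal DFA: 3 states


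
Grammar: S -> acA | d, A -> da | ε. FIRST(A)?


Per alternative of A: FIRST(da) = {d}; FIRST(ε) = {ε}
FIRST(A) = {d, ε}


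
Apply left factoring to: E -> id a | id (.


Common prefix: 'id'
Factored: E -> id E', E' -> a | (


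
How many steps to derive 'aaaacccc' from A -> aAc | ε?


Derivation: A => aAc => aaAcc => aaaAccc => aaaaAcccc => aaaacccc
Steps: 5


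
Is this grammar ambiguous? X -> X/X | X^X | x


'x/x^x' has two parse trees (no precedence encoded between / and ^)
Ambiguous


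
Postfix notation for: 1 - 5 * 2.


* has higher precedence, evaluate 5*2 first
Postfix: 1 5 2 * -


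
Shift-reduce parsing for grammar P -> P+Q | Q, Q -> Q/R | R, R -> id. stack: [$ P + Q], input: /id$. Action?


'/' can extend Q; shift to build Q -> Q/R
Action: shift


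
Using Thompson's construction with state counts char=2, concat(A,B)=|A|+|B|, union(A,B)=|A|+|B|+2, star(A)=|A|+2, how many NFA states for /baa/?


Syntax tree has 3 char leaf(s), 0 union(s), 0 star(s)
chars contribute 3×2 = 6; each union adds +2; each star adds +2
Total: 6 + 0 + 0 = 6 states


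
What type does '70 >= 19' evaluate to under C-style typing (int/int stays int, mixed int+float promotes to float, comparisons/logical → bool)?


Operand types: int >= int
Rule: comparison yields bool
Result type: bool
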